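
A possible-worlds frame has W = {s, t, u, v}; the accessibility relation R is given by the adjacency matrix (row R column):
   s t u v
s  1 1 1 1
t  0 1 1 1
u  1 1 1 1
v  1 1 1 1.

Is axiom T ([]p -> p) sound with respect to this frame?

By correspondence theory, T is valid on a frame iff R is reflexive.
Reflexive: yes — every world is R-related to itself.

Yes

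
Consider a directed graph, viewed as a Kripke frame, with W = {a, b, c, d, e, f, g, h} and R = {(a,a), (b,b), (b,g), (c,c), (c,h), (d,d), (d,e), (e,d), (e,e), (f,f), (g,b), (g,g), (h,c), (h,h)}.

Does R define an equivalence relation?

Yes

Reflexive: yes — every world is R-related to itself.
Symmetric: yes — every pair in R has its reverse in R.
Transitive: yes — every two-step R-path is closed by a direct edge.
So R is an equivalence relation.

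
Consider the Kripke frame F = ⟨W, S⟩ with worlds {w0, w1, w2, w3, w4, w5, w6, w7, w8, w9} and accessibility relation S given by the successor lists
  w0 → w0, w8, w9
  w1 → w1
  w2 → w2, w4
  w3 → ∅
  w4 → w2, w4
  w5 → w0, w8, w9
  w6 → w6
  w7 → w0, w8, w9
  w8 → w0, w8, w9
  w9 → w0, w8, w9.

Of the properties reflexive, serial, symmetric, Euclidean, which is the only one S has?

Reflexive: no — w3 is not related to itself.
Serial: no — w3 has no S-successor.
Symmetric: no — w5 S w0 but not w0 S w5.
Euclidean: yes — any two successors of a common world are S-related.
Only Euclidean holds.

Euclidean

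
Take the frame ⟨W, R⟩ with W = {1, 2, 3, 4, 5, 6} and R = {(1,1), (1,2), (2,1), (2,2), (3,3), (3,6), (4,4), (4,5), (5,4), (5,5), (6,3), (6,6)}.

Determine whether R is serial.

Serial: yes — every world has a successor (e.g. 1 R 1).

Yes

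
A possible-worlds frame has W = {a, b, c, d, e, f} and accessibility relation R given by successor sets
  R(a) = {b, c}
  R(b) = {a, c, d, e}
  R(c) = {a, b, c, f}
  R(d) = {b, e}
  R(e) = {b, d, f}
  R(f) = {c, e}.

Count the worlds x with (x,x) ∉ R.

Enumerating: a, b, d, e, f.

5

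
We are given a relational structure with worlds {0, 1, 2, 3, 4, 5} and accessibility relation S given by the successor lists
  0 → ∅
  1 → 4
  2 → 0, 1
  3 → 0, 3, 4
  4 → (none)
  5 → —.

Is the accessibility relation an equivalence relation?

No

Reflexive: no — 0 is not related to itself.
Symmetric: no — 1 S 4 but not 4 S 1.
Transitive: no — 2 S 1 and 1 S 4, but not 2 S 4.
So S is not an equivalence relation.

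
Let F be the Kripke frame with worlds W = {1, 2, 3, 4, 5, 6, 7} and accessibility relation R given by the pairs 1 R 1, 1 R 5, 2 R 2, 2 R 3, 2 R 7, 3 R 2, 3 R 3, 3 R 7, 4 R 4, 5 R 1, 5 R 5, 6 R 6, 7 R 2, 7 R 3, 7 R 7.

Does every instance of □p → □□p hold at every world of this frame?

By correspondence theory, 4 is valid on a frame iff R is transitive.
Transitive: yes — every two-step R-path is closed by a direct edge.

Yes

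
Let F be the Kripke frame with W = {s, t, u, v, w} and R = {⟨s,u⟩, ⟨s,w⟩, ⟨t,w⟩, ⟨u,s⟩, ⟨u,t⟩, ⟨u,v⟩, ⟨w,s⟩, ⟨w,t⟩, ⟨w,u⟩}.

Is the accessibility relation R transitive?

Transitive: no — s R u and u R t, but not s R t.

No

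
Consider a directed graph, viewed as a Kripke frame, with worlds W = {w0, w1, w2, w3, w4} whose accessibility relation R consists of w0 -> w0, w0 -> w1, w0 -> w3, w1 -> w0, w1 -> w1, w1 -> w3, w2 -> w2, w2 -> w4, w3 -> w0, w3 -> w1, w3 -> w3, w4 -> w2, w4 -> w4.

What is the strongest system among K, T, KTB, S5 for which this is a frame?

S5

Reflexive (axiom T): yes — every world is R-related to itself.
Symmetric (axiom B): yes — every pair in R has its reverse in R.
Euclidean (axiom 5): yes — any two successors of a common world are R-related.
So F validates K, T, KTB, S5. The strongest is S5.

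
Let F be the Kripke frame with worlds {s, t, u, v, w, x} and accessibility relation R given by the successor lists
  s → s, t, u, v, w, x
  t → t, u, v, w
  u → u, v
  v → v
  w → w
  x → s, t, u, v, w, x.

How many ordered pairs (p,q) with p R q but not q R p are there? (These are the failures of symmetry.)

Enumerating: (s,t), (s,u), (s,v), (s,w), (t,u), (t,v), (t,w), (u,v), (x,t), (x,u), (x,v), (x,w).

12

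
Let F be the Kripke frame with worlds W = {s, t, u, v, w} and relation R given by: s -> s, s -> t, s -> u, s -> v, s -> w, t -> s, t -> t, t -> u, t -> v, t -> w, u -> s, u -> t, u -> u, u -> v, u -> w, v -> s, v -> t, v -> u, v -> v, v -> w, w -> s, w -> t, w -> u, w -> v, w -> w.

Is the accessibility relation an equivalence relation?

Reflexive: yes — every world is R-related to itself.
Symmetric: yes — every pair in R has its reverse in R.
Transitive: yes — every two-step R-path is closed by a direct edge.
So R is an equivalence relation.

Yes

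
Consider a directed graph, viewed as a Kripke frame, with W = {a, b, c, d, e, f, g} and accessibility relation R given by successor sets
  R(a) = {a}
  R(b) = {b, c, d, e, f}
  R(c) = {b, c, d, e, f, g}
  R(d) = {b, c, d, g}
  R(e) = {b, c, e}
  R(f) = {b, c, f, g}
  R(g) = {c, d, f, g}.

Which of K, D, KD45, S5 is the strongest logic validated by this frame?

Serial (axiom D): yes — every world has a successor (e.g. a R a).
Euclidean (axiom 5): no — b R d and b R e, but not d R e.
Transitive (axiom 4): no — b R c and c R g, but not b R g.
Reflexive (axiom T): yes — every world is R-related to itself.
So F validates K, D; KD45 would additionally require R to be Euclidean and transitive. The strongest is D.

D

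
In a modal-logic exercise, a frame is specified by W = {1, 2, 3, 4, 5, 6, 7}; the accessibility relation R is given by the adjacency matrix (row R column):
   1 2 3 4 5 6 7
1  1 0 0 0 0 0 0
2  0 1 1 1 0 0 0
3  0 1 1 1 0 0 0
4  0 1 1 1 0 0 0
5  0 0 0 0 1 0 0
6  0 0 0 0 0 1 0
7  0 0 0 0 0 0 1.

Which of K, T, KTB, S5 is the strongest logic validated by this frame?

Reflexive (axiom T): yes — every world is R-related to itself.
Symmetric (axiom B): yes — every pair in R has its reverse in R.
Euclidean (axiom 5): yes — any two successors of a common world are R-related.
So F validates K, T, KTB, S5. The strongest is S5.

S5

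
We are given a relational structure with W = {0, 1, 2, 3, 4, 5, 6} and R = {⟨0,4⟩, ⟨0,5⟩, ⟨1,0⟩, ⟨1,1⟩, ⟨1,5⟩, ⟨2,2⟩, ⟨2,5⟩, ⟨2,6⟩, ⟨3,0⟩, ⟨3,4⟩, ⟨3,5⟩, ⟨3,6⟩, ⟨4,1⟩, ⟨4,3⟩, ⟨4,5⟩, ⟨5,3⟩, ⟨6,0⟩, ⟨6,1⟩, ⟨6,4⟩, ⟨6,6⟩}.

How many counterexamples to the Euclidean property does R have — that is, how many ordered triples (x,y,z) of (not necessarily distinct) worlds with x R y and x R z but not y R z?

Enumerating: (0,4,4), (0,5,4), (0,5,5), (1,0,0), (1,0,1), (1,5,0), (1,5,1), (1,5,5), (2,5,2), (2,5,5), (2,5,6), (2,6,2), … and 25 more.
Total: 37.

37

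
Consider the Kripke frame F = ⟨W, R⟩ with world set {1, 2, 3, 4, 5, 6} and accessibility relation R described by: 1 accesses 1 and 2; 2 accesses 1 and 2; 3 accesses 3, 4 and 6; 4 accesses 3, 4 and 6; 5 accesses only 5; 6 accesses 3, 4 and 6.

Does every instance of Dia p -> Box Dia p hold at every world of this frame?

Yes

The schema 5 characterises exactly the Euclidean frames.
Euclidean: yes — any two successors of a common world are R-related.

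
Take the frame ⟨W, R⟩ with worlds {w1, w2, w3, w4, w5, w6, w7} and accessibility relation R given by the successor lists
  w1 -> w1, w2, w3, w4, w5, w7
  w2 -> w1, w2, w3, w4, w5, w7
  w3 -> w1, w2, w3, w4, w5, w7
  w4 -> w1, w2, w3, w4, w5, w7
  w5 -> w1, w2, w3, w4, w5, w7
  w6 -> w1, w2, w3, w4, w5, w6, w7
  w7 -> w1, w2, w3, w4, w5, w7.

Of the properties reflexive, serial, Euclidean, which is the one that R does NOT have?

Reflexive: yes — every world is R-related to itself.
Serial: yes — every world has a successor (e.g. w1 R w1).
Euclidean: no — w6 R w1 and w6 R w6, but not w1 R w6.
Only Euclidean fails.

Euclidean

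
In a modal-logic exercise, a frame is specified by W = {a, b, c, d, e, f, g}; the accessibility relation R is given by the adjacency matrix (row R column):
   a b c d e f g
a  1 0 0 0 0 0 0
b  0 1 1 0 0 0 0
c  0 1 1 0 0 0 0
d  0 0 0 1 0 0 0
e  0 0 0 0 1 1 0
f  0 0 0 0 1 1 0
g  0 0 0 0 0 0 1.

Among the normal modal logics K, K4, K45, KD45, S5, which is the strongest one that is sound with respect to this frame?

Transitive (axiom 4): yes — every two-step R-path is closed by a direct edge.
Euclidean (axiom 5): yes — any two successors of a common world are R-related.
Serial (axiom D): yes — every world has a successor (e.g. a R a).
Reflexive (axiom T): yes — every world is R-related to itself.
So F validates K, K4, K45, KD45, S5. The strongest is S5.

S5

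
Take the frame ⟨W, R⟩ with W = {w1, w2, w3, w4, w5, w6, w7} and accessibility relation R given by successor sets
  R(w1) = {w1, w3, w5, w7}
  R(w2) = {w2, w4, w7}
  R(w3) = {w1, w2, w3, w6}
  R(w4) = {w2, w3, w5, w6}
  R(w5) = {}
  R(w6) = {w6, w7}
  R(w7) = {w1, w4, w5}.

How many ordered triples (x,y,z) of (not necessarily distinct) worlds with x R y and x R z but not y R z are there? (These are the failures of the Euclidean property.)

Enumerating: (w1,w3,w5), (w1,w3,w7), (w1,w5,w1), (w1,w5,w3), (w1,w5,w5), (w1,w5,w7), (w1,w7,w3), (w1,w7,w7), (w2,w4,w4), (w2,w4,w7), (w2,w7,w2), (w2,w7,w7), … and 27 more.
Total: 39.

39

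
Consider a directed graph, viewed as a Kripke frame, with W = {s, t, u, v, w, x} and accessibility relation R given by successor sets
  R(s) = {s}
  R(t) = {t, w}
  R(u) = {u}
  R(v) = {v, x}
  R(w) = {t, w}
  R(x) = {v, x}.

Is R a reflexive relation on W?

Yes

Reflexive: yes — every world is R-related to itself.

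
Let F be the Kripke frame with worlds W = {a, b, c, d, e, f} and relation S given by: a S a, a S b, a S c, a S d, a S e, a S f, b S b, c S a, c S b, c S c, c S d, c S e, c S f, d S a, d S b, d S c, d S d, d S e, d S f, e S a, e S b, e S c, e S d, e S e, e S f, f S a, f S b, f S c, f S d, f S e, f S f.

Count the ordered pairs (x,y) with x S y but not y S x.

5

Enumerating: (a,b), (c,b), (d,b), (e,b), (f,b).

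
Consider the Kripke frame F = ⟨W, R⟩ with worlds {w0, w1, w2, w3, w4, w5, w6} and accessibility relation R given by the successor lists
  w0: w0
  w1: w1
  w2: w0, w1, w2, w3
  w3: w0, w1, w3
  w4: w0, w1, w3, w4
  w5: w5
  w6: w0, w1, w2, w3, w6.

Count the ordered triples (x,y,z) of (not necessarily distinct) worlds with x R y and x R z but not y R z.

Enumerating: (w2,w0,w1), (w2,w0,w2), (w2,w0,w3), (w2,w1,w0), (w2,w1,w2), (w2,w1,w3), (w2,w3,w2), (w3,w0,w1), (w3,w0,w3), (w3,w1,w0), (w3,w1,w3), (w4,w0,w1), … and 17 more.
Total: 29.

29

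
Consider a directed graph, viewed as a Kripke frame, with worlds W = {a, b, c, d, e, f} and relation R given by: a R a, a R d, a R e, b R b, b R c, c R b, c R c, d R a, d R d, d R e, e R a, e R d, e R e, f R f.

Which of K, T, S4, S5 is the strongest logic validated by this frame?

Reflexive (axiom T): yes — every world is R-related to itself.
Transitive (axiom 4): yes — every two-step R-path is closed by a direct edge.
Euclidean (axiom 5): yes — any two successors of a common world are R-related.
So F validates K, T, S4, S5. The strongest is S5.

S5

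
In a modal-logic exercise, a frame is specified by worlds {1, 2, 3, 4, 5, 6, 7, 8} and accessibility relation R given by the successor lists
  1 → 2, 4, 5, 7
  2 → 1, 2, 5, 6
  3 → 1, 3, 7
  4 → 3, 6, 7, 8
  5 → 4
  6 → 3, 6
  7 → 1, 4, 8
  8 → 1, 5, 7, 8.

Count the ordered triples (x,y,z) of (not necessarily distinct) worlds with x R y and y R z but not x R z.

Enumerating: (1,2,1), (1,2,6), (1,4,3), (1,4,6), (1,4,8), (1,7,1), (1,7,8), (2,1,4), (2,1,7), (2,5,4), (2,6,3), (3,1,2), … and 27 more.
Total: 39.

39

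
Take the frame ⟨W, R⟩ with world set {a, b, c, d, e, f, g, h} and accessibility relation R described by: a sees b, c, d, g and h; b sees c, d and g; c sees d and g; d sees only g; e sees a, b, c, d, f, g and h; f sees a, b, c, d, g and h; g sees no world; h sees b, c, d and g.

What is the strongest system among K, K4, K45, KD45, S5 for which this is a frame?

K4

Transitive (axiom 4): yes — every two-step R-path is closed by a direct edge.
Euclidean (axiom 5): no — a R b and a R h, but not b R h.
Serial (axiom D): no — g has no R-successor.
Reflexive (axiom T): no — a is not related to itself.
So F validates K, K4; K45 would additionally require R to be Euclidean. The strongest is K4.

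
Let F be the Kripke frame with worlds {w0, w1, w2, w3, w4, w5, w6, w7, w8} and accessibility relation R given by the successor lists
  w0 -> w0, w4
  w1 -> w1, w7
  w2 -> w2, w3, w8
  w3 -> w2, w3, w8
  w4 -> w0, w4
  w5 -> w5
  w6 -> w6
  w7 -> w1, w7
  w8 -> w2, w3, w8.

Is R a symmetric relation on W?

Yes

Symmetric: yes — every pair in R has its reverse in R.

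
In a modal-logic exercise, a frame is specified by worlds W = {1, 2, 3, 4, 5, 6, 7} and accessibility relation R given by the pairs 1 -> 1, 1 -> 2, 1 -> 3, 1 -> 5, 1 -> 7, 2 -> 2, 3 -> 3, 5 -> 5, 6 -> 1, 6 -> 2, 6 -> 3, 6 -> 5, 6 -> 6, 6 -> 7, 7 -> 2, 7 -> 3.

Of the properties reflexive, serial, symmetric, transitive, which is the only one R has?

Reflexive: no — 4 is not related to itself.
Serial: no — 4 has no R-successor.
Symmetric: no — 1 R 2 but not 2 R 1.
Transitive: yes — every two-step R-path is closed by a direct edge.
Only transitive holds.

transitive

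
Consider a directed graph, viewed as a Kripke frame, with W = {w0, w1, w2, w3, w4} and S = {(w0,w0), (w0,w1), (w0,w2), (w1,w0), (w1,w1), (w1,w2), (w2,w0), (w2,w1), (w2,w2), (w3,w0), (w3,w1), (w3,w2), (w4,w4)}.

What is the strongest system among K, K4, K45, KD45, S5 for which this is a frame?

Transitive (axiom 4): yes — every two-step S-path is closed by a direct edge.
Euclidean (axiom 5): yes — any two successors of a common world are S-related.
Serial (axiom D): yes — every world has a successor (e.g. w0 S w0).
Reflexive (axiom T): no — w3 is not related to itself.
So F validates K, K4, K45, KD45; S5 would additionally require S to be reflexive. The strongest is KD45.

KD45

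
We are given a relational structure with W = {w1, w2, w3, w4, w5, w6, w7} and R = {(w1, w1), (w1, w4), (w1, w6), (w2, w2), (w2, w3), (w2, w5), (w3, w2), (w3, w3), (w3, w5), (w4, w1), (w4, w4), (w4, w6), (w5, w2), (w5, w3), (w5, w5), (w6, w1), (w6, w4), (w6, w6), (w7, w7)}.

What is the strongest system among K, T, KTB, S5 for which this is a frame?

Reflexive (axiom T): yes — every world is R-related to itself.
Symmetric (axiom B): yes — every pair in R has its reverse in R.
Euclidean (axiom 5): yes — any two successors of a common world are R-related.
So F validates K, T, KTB, S5. The strongest is S5.

S5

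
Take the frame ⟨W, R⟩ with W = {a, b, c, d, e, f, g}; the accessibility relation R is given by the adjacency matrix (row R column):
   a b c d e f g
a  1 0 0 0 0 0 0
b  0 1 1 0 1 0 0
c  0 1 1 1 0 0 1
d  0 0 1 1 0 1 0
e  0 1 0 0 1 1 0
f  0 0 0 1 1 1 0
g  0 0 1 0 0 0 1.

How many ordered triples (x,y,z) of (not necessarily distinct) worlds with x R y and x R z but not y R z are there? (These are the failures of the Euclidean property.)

Enumerating: (b,c,e), (b,e,c), (c,b,d), (c,b,g), (c,d,b), (c,d,g), (c,g,b), (c,g,d), (d,c,f), (d,f,c), (e,b,f), (e,f,b), (f,d,e), (f,e,d).

14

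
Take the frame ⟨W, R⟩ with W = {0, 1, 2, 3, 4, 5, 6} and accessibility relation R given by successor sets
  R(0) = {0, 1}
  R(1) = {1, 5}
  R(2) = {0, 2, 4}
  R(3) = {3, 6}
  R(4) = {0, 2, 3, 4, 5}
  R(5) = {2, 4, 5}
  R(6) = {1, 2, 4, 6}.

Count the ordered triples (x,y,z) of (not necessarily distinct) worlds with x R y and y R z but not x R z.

19

Enumerating: (0,1,5), (1,5,2), (1,5,4), (2,0,1), (2,4,3), (2,4,5), (3,6,1), (3,6,2), (3,6,4), (4,0,1), (4,3,6), (5,2,0), … and 7 more.
Total: 19.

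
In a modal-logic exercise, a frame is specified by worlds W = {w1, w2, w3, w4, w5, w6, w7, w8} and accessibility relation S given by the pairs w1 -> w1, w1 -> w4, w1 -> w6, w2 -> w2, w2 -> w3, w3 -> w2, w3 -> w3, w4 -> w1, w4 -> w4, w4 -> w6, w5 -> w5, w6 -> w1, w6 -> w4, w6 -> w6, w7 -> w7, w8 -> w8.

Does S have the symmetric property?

Yes

Symmetric: yes — every pair in S has its reverse in S.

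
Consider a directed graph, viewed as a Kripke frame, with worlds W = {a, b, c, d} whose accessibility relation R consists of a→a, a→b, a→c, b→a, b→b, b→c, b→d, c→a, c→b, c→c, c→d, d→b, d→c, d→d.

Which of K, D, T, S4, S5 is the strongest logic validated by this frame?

Serial (axiom D): yes — every world has a successor (e.g. a R a).
Reflexive (axiom T): yes — every world is R-related to itself.
Transitive (axiom 4): no — a R b and b R d, but not a R d.
Euclidean (axiom 5): no — b R a and b R d, but not a R d.
So F validates K, D, T; S4 would additionally require R to be transitive. The strongest is T.

T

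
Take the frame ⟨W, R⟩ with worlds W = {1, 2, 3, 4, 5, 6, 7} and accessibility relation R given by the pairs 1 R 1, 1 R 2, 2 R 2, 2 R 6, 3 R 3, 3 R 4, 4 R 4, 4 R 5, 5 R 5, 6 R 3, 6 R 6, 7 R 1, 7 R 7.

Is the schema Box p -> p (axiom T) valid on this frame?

By correspondence theory, T is valid on a frame iff R is reflexive.
Reflexive: yes — every world is R-related to itself.

Yes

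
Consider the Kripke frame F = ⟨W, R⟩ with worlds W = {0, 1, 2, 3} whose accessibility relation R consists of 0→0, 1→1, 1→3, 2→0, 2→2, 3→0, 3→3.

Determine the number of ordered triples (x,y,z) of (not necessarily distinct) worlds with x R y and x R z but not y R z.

Enumerating: (1,3,1), (2,0,2), (3,0,3).

3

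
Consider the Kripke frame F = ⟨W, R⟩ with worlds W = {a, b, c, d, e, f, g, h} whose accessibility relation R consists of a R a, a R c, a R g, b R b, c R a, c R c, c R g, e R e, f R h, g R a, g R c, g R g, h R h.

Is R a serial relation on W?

Serial: no — d has no R-successor.

No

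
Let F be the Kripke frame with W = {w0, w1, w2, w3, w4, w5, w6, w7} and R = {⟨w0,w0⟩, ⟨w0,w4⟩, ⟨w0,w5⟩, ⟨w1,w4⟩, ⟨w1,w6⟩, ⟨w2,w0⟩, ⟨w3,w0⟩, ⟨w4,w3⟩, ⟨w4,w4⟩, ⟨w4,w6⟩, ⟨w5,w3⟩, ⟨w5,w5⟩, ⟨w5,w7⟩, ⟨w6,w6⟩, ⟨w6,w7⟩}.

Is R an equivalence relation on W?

No

Reflexive: no — w1 is not related to itself.
Symmetric: no — w0 R w4 but not w4 R w0.
Transitive: no — w0 R w4 and w4 R w3, but not w0 R w3.
So R is not an equivalence relation.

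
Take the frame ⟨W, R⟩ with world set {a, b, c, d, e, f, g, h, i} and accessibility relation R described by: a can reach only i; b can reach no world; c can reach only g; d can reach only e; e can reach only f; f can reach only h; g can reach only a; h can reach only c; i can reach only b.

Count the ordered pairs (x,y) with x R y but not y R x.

Enumerating: (a,i), (c,g), (d,e), (e,f), (f,h), (g,a), (h,c), (i,b).

8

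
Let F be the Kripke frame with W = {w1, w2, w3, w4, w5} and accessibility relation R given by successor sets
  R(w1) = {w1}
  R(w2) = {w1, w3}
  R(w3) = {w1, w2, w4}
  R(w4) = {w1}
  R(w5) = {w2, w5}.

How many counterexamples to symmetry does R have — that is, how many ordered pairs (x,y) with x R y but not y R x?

5

Enumerating: (w2,w1), (w3,w1), (w3,w4), (w4,w1), (w5,w2).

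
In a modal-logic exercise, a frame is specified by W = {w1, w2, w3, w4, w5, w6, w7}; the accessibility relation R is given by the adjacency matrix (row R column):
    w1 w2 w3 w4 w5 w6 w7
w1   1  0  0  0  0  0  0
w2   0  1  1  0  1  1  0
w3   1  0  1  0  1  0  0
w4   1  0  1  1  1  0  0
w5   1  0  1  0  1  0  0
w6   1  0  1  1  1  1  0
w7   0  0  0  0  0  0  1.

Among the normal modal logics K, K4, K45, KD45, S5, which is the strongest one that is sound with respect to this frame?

Transitive (axiom 4): no — w2 R w3 and w3 R w1, but not w2 R w1.
Euclidean (axiom 5): no — w2 R w3 and w2 R w6, but not w3 R w6.
Serial (axiom D): yes — every world has a successor (e.g. w1 R w1).
Reflexive (axiom T): yes — every world is R-related to itself.
So F validates K; K4 would additionally require R to be transitive. The strongest is K.

K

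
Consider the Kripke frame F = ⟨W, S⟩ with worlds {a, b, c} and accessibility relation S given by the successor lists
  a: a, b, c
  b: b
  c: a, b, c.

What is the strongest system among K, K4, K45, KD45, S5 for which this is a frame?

Transitive (axiom 4): yes — every two-step S-path is closed by a direct edge.
Euclidean (axiom 5): no — a S b and a S c, but not b S c.
Serial (axiom D): yes — every world has a successor (e.g. a S a).
Reflexive (axiom T): yes — every world is S-related to itself.
So F validates K, K4; K45 would additionally require S to be Euclidean. The strongest is K4.

K4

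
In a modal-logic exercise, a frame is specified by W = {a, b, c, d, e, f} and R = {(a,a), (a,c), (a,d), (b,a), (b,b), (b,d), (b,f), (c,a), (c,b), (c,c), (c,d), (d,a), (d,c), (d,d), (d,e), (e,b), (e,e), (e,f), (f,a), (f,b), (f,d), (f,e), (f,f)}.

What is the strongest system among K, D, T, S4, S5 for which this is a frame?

T

Serial (axiom D): yes — every world has a successor (e.g. a R a).
Reflexive (axiom T): yes — every world is R-related to itself.
Transitive (axiom 4): no — a R c and c R b, but not a R b.
Euclidean (axiom 5): no — b R a and b R f, but not a R f.
So F validates K, D, T; S4 would additionally require R to be transitive. The strongest is T.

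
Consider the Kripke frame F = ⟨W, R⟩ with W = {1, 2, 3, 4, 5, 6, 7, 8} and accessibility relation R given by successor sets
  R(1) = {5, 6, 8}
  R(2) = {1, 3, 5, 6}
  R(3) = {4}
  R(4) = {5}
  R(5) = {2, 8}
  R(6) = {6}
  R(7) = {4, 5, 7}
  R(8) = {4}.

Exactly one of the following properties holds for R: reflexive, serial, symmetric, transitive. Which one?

serial

Reflexive: no — 1 is not related to itself.
Serial: yes — every world has a successor (e.g. 1 R 5).
Symmetric: no — 1 R 5 but not 5 R 1.
Transitive: no — 1 R 5 and 5 R 2, but not 1 R 2.
Only serial holds.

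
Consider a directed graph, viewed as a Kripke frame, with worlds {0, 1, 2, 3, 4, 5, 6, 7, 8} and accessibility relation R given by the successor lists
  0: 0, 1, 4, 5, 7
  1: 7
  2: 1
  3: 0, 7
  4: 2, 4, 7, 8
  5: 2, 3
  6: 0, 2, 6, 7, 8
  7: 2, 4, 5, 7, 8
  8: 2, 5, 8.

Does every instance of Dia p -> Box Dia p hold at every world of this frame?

No

Axiom 5 corresponds to the accessibility relation being Euclidean.
Euclidean: no — 0 R 1 and 0 R 4, but not 1 R 4.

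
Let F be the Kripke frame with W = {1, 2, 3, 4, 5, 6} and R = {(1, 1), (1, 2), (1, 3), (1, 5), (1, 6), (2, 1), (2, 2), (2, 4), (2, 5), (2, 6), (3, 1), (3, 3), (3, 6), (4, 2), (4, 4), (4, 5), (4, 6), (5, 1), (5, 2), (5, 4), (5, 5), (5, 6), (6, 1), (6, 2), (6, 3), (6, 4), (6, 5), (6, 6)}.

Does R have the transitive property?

Transitive: no — 1 R 2 and 2 R 4, but not 1 R 4.

No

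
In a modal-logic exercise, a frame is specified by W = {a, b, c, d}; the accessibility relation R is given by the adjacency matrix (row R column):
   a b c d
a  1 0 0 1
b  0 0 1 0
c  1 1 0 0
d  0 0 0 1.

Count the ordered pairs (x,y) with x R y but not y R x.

Enumerating: (a,d), (c,a).

2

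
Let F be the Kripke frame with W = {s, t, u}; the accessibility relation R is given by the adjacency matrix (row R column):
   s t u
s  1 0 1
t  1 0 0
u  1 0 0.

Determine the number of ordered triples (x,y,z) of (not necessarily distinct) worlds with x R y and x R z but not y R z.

Enumerating: (s,u,u).

1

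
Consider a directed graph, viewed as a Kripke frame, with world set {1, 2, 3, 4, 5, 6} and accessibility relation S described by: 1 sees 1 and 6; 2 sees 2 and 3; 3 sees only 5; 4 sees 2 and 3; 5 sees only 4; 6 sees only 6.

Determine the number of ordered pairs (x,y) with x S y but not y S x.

Enumerating: (1,6), (2,3), (3,5), (4,2), (4,3), (5,4).

6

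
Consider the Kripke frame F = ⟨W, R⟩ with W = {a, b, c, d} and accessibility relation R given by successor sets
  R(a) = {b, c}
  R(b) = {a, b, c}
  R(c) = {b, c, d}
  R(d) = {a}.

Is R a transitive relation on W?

Transitive: no — a R c and c R d, but not a R d.

No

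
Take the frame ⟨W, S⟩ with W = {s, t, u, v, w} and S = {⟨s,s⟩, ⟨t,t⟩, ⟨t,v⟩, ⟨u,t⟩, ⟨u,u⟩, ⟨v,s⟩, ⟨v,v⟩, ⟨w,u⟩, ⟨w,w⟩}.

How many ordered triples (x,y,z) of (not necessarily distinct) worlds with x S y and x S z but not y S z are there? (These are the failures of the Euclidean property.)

4

Enumerating: (t,v,t), (u,t,u), (v,s,v), (w,u,w).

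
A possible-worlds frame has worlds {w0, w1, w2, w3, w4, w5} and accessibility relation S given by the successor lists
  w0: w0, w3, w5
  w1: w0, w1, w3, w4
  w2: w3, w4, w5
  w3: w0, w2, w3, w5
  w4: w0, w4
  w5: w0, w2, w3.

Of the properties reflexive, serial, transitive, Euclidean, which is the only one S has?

Reflexive: no — w2 is not related to itself.
Serial: yes — every world has a successor (e.g. w0 S w0).
Transitive: no — w0 S w3 and w3 S w2, but not w0 S w2.
Euclidean: no — w1 S w0 and w1 S w4, but not w0 S w4.
Only serial holds.

serial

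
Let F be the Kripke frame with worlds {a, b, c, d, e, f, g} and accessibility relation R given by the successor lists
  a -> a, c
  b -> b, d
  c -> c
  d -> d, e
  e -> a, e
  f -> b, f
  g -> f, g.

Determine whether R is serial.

Yes

Serial: yes — every world has a successor (e.g. a R a).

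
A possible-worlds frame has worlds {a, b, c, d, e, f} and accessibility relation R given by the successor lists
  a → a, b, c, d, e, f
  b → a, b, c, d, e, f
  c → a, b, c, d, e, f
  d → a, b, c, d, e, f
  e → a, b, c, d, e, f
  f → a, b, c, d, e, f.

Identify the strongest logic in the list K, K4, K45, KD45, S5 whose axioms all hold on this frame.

S5

Transitive (axiom 4): yes — every two-step R-path is closed by a direct edge.
Euclidean (axiom 5): yes — any two successors of a common world are R-related.
Serial (axiom D): yes — every world has a successor (e.g. a R a).
Reflexive (axiom T): yes — every world is R-related to itself.
So F validates K, K4, K45, KD45, S5. The strongest is S5.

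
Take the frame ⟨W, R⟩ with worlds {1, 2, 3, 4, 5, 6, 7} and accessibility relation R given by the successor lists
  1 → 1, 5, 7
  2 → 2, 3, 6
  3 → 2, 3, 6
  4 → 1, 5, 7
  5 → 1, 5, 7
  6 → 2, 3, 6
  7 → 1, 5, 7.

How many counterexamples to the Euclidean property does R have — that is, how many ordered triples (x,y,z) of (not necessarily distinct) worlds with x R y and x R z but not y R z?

0

R is Euclidean; there are no such tuples.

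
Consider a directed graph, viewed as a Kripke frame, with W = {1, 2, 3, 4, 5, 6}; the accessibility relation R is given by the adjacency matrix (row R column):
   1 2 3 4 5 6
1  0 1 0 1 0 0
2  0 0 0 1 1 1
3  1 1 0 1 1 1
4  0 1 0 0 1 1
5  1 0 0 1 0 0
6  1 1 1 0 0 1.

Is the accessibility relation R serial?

Yes

Serial: yes — every world has a successor (e.g. 1 R 2).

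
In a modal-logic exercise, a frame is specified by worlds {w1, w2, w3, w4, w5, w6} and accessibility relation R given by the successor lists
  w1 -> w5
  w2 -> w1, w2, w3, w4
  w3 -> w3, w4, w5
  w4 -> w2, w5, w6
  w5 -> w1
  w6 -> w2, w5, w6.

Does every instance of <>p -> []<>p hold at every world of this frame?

No

Axiom 5 corresponds to the accessibility relation being Euclidean.
Euclidean: no — w2 R w1 and w2 R w3, but not w1 R w3.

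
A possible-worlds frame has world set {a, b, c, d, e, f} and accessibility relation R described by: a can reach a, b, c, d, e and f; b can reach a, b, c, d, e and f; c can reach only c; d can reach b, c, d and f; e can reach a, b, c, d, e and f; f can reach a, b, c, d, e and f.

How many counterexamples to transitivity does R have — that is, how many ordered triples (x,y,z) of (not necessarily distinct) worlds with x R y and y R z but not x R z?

Enumerating: (d,b,a), (d,b,e), (d,f,a), (d,f,e).

4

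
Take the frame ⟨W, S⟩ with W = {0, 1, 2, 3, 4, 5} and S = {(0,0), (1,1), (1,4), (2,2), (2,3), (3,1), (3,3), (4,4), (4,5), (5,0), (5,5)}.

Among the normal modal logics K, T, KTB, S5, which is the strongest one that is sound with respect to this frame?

Reflexive (axiom T): yes — every world is S-related to itself.
Symmetric (axiom B): no — 1 S 4 but not 4 S 1.
Euclidean (axiom 5): no — 1 S 4 and 1 S 1, but not 4 S 1.
So F validates K, T; KTB would additionally require S to be symmetric. The strongest is T.

T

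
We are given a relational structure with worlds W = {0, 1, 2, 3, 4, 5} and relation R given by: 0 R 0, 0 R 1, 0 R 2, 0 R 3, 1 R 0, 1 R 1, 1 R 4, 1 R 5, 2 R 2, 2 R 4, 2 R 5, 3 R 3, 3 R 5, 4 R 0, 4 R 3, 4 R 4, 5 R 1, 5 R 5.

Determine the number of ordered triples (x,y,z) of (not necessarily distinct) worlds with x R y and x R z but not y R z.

22

Enumerating: (0,1,2), (0,1,3), (0,2,0), (0,2,1), (0,2,3), (0,3,0), (0,3,1), (0,3,2), (1,0,4), (1,0,5), (1,4,1), (1,4,5), … and 10 more.
Total: 22.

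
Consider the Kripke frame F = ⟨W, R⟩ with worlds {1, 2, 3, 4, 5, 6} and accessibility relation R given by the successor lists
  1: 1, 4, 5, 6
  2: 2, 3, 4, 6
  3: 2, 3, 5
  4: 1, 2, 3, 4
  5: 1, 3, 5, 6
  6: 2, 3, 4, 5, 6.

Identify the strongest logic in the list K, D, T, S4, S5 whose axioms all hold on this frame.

T

Serial (axiom D): yes — every world has a successor (e.g. 1 R 1).
Reflexive (axiom T): yes — every world is R-related to itself.
Transitive (axiom 4): no — 1 R 4 and 4 R 2, but not 1 R 2.
Euclidean (axiom 5): no — 1 R 4 and 1 R 5, but not 4 R 5.
So F validates K, D, T; S4 would additionally require R to be transitive. The strongest is T.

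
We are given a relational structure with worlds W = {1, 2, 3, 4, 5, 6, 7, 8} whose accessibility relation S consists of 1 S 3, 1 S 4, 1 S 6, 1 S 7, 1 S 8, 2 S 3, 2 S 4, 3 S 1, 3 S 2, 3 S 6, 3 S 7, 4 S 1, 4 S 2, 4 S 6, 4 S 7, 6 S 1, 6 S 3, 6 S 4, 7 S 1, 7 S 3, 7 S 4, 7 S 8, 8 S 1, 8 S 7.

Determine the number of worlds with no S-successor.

Enumerating: 5.

1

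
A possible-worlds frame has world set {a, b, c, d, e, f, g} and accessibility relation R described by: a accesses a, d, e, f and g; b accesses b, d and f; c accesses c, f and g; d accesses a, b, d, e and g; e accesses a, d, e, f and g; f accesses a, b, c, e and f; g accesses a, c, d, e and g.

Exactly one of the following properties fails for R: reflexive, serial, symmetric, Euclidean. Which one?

Euclidean

Reflexive: yes — every world is R-related to itself.
Serial: yes — every world has a successor (e.g. a R a).
Symmetric: yes — every pair in R has its reverse in R.
Euclidean: no — a R d and a R f, but not d R f.
Only Euclidean fails.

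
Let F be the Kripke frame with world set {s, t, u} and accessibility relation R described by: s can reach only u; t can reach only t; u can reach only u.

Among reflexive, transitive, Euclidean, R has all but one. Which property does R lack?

reflexive

Reflexive: no — s is not related to itself.
Transitive: yes — every two-step R-path is closed by a direct edge.
Euclidean: yes — any two successors of a common world are R-related.
Only reflexive fails.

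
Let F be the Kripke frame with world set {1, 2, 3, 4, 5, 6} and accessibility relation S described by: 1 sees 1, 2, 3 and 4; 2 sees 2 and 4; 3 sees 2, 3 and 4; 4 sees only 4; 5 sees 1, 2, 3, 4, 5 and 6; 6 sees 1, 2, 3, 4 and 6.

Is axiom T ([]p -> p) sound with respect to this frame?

Yes

By correspondence theory, T is valid on a frame iff S is reflexive.
Reflexive: yes — every world is S-related to itself.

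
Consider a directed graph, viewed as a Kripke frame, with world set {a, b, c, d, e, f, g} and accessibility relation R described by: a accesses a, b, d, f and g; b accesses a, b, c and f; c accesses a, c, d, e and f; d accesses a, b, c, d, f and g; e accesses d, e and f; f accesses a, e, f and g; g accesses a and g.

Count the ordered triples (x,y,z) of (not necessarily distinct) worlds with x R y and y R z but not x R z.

Enumerating: (a,b,c), (a,d,c), (a,f,e), (b,a,d), (b,a,g), (b,c,d), (b,c,e), (b,f,e), (b,f,g), (c,a,b), (c,a,g), (c,d,b), … and 16 more.
Total: 28.

28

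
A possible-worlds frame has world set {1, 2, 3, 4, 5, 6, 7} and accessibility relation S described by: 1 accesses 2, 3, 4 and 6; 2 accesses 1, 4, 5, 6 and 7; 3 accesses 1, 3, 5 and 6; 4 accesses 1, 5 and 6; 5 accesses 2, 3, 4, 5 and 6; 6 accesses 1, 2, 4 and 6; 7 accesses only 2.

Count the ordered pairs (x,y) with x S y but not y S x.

Enumerating: (2,4), (3,6), (5,6).

3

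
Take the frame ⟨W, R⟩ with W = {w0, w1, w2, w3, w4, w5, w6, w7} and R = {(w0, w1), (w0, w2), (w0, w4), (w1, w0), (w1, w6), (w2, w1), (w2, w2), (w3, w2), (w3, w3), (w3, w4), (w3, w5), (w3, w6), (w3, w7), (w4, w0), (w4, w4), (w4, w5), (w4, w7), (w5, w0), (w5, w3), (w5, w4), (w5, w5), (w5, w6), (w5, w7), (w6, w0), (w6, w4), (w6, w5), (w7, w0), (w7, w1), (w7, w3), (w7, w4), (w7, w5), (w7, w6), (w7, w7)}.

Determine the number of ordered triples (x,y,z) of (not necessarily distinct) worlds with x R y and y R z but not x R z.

Enumerating: (w0,w1,w0), (w0,w1,w6), (w0,w4,w0), (w0,w4,w5), (w0,w4,w7), (w1,w0,w1), (w1,w0,w2), (w1,w0,w4), (w1,w6,w4), (w1,w6,w5), (w2,w1,w0), (w2,w1,w6), … and 25 more.
Total: 37.

37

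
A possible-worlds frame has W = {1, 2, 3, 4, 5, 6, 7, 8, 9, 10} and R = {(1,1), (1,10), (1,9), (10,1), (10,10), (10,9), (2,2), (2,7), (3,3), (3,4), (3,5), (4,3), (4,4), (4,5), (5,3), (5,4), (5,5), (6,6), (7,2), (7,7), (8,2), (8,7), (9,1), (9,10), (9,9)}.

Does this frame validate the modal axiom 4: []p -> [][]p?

By correspondence theory, 4 is valid on a frame iff R is transitive.
Transitive: yes — every two-step R-path is closed by a direct edge.

Yes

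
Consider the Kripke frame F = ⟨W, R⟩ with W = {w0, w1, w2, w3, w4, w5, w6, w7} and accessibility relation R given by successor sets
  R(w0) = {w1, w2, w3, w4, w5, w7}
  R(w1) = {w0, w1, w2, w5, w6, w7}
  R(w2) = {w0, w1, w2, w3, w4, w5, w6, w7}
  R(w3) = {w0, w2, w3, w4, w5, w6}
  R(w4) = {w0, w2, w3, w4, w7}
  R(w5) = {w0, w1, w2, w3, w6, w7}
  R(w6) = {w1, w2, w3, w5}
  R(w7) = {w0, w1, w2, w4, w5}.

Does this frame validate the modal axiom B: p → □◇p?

Axiom B corresponds to the accessibility relation being symmetric.
Symmetric: yes — every pair in R has its reverse in R.

Yes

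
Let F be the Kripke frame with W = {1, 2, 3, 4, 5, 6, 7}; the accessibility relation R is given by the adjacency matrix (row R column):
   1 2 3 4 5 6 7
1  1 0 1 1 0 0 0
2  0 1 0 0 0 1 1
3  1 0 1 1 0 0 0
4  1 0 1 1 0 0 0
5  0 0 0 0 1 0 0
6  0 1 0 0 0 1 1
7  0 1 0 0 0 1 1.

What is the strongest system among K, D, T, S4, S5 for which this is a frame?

S5

Serial (axiom D): yes — every world has a successor (e.g. 1 R 1).
Reflexive (axiom T): yes — every world is R-related to itself.
Transitive (axiom 4): yes — every two-step R-path is closed by a direct edge.
Euclidean (axiom 5): yes — any two successors of a common world are R-related.
So F validates K, D, T, S4, S5. The strongest is S5.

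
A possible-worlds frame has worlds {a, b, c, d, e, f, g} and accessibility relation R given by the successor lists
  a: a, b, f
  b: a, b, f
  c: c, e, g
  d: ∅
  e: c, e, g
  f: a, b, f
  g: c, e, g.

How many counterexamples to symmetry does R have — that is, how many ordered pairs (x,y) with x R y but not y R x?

R is symmetric; there are no such tuples.

0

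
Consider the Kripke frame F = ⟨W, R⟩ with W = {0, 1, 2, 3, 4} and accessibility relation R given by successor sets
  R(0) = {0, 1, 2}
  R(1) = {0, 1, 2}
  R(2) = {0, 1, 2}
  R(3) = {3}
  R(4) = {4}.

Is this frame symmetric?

Symmetric: yes — every pair in R has its reverse in R.

Yes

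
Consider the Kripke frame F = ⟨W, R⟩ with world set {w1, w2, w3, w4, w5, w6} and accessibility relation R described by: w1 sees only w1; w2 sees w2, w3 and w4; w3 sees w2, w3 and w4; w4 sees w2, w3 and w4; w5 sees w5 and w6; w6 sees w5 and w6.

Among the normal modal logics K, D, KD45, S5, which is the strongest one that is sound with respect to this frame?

Serial (axiom D): yes — every world has a successor (e.g. w1 R w1).
Euclidean (axiom 5): yes — any two successors of a common world are R-related.
Transitive (axiom 4): yes — every two-step R-path is closed by a direct edge.
Reflexive (axiom T): yes — every world is R-related to itself.
So F validates K, D, KD45, S5. The strongest is S5.

S5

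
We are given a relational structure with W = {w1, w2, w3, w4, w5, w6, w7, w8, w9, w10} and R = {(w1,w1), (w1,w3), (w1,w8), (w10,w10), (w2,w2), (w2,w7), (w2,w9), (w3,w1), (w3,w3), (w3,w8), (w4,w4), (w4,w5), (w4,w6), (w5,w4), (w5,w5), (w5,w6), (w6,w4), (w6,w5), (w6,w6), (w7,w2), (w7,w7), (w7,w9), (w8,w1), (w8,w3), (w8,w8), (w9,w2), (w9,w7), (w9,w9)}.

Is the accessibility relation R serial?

Serial: yes — every world has a successor (e.g. w1 R w1).

Yes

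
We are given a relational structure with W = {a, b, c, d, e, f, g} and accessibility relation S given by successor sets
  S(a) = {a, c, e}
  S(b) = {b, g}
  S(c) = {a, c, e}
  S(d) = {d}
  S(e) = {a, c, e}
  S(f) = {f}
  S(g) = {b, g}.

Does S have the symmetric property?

Yes

Symmetric: yes — every pair in S has its reverse in S.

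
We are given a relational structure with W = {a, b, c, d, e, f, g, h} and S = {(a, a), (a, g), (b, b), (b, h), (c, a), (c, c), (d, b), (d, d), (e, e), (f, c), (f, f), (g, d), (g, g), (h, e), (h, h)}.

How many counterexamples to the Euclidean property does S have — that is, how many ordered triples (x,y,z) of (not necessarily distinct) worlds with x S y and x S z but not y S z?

7

Enumerating: (a,g,a), (b,h,b), (c,a,c), (d,b,d), (f,c,f), (g,d,g), (h,e,h).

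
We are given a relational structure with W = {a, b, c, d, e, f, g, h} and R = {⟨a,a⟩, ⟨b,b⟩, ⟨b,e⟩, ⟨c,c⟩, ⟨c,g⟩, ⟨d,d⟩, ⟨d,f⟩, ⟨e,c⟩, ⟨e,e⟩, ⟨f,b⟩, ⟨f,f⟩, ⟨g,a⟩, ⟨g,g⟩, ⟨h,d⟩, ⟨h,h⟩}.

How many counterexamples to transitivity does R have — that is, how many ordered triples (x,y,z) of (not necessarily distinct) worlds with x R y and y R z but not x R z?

6

Enumerating: (b,e,c), (c,g,a), (d,f,b), (e,c,g), (f,b,e), (h,d,f).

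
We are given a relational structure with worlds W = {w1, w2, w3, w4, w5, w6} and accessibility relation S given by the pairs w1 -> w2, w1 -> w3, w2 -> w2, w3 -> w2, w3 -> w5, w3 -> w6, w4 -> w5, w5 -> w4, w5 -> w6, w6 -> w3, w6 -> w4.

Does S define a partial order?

No

Reflexive: no — w1 is not related to itself.
Transitive: no — w1 S w3 and w3 S w5, but not w1 S w5.
Antisymmetric: no — w3 S w6 and w6 S w3 with w3 ≠ w6.
So S is not a partial order.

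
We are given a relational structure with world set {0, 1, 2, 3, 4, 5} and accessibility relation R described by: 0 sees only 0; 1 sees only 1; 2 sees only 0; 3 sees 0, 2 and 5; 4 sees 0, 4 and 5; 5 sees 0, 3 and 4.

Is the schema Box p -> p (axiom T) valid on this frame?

No

Axiom T corresponds to the accessibility relation being reflexive.
Reflexive: no — 2 is not related to itself.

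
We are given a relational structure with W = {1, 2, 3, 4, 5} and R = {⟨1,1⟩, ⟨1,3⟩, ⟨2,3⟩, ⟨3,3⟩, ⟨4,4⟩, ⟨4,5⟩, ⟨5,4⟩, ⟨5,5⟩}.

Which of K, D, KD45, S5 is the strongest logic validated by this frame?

D

Serial (axiom D): yes — every world has a successor (e.g. 1 R 1).
Euclidean (axiom 5): no — 1 R 3 and 1 R 1, but not 3 R 1.
Transitive (axiom 4): yes — every two-step R-path is closed by a direct edge.
Reflexive (axiom T): no — 2 is not related to itself.
So F validates K, D; KD45 would additionally require R to be Euclidean. The strongest is D.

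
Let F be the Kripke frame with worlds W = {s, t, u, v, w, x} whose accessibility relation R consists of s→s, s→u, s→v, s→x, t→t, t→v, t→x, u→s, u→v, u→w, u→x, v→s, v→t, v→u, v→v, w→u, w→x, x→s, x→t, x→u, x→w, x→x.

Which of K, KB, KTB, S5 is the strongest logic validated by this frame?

KB

Symmetric (axiom B): yes — every pair in R has its reverse in R.
Reflexive (axiom T): no — u is not related to itself.
Euclidean (axiom 5): no — s R v and s R x, but not v R x.
So F validates K, KB; KTB would additionally require R to be reflexive. The strongest is KB.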